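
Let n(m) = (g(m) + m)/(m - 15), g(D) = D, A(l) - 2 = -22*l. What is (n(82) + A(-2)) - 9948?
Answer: -663270/67 ≈ -9899.5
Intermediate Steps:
A(l) = 2 - 22*l
n(m) = 2*m/(-15 + m) (n(m) = (m + m)/(m - 15) = (2*m)/(-15 + m) = 2*m/(-15 + m))
(n(82) + A(-2)) - 9948 = (2*82/(-15 + 82) + (2 - 22*(-2))) - 9948 = (2*82/67 + (2 + 44)) - 9948 = (2*82*(1/67) + 46) - 9948 = (164/67 + 46) - 9948 = 3246/67 - 9948 = -663270/67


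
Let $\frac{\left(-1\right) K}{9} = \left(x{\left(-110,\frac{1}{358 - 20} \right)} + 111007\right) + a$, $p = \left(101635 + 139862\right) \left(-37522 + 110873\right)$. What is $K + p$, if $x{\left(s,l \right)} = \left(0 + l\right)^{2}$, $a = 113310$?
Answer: $\frac{2023492880448927}{114244} \approx 1.7712 \cdot 10^{10}$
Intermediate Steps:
$p = 17714046447$ ($p = 241497 \cdot 73351 = 17714046447$)
$x{\left(s,l \right)} = l^{2}$
$K = - \frac{230641842141}{114244}$ ($K = - 9 \left(\left(\left(\frac{1}{358 - 20}\right)^{2} + 111007\right) + 113310\right) = - 9 \left(\left(\left(\frac{1}{338}\right)^{2} + 111007\right) + 113310\right) = - 9 \left(\left(\frac{1}{114244} + 111007\right) + 113310\right) = - 9 \left(\frac{12681883709}{114244} + 113310\right) = \left(-9\right) \frac{25626871349}{114244} = - \frac{230641842141}{114244} \approx -2.0189 \cdot 10^{6}$)
$K + p = - \frac{230641842141}{114244} + 17714046447 = \frac{2023492880448927}{114244}$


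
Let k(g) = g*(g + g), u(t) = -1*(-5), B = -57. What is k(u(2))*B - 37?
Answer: -2887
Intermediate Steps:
u(t) = 5
k(g) = 2*g² (k(g) = g*(2*g) = 2*g²)
k(u(2))*B - 37 = (2*5²)*(-57) - 37 = (2*25)*(-57) - 37 = 50*(-57) - 37 = -2850 - 37 = -2887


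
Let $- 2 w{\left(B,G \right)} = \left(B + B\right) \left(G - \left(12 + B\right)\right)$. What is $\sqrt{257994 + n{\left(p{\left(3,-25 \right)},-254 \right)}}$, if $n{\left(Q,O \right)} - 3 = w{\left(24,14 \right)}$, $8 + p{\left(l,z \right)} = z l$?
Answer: $15 \sqrt{1149} \approx 508.45$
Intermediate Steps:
$p{\left(l,z \right)} = -8 + l z$ ($p{\left(l,z \right)} = -8 + z l = -8 + l z$)
$w{\left(B,G \right)} = - B \left(-12 + G - B\right)$ ($w{\left(B,G \right)} = - \frac{\left(B + B\right) \left(G - \left(12 + B\right)\right)}{2} = - \frac{2 B \left(-12 + G - B\right)}{2} = - B \left(-12 + G - B\right)$)
$n{\left(Q,O \right)} = 531$ ($n{\left(Q,O \right)} = 3 + 24 \left(12 + 24 - 14\right) = 3 + 24 \cdot 22 = 3 + 528 = 531$)
$\sqrt{257994 + n{\left(p{\left(3,-25 \right)},-254 \right)}} = \sqrt{257994 + 531} = \sqrt{258525} = 15 \sqrt{1149}$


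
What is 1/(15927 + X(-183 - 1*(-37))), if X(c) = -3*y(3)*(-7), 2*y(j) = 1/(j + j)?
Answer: 4/63715 ≈ 6.2780e-5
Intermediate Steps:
y(j) = 1/(4*j) (y(j) = 1/(2*(j + j)) = 1/(2*((2*j))) = (1/(2*j))/2 = 1/(4*j))
X(c) = 7/4 (X(c) = -3/(4*3)*(-7) = -3*1/12*(-7) = -¼*(-7) = 7/4)
1/(15927 + X(-183 - 1*(-37))) = 1/(15927 + 7/4) = 1/(63715/4) = 4/63715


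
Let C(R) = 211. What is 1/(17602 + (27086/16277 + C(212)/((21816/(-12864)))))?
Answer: 14795793/258619305968 ≈ 5.7211e-5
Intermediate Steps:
1/(17602 + (27086/16277 + C(212)/((21816/(-12864))))) = 1/(17602 + (27086/16277 + 211/((21816/(-12864))))) = 1/(17602 + (27086*(1/16277) + 211/((21816*(-1/12864))))) = 1/(17602 + (27086/16277 + 211/(-909/536))) = 1/(17602 + (27086/16277 + 211*(-536/909))) = 1/(17602 + (27086/16277 - 113096/909)) = 1/(17602 - 1816242418/14795793) = 1/(258619305968/14795793) = 14795793/258619305968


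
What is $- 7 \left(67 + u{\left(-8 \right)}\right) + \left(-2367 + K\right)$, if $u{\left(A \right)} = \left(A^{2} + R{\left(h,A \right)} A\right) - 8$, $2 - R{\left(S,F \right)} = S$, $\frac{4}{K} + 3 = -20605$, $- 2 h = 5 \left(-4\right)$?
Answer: $- \frac{18938753}{5152} \approx -3676.0$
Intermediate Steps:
$h = 10$ ($h = - \frac{5 \left(-4\right)}{2} = \left(- \frac{1}{2}\right) \left(-20\right) = 10$)
$K = - \frac{1}{5152}$ ($K = \frac{4}{-3 - 20605} = \frac{4}{-20608} = 4 \left(- \frac{1}{20608}\right) = - \frac{1}{5152} \approx -0.0001941$)
$R{\left(S,F \right)} = 2 - S$
$u{\left(A \right)} = -8 + A^{2} - 8 A$ ($u{\left(A \right)} = \left(A^{2} + \left(2 - 10\right) A\right) - 8 = \left(A^{2} - 8 A\right) - 8 = -8 + A^{2} - 8 A$)
$- 7 \left(67 + u{\left(-8 \right)}\right) + \left(-2367 + K\right) = - 7 \left(67 - \left(-56 - 64\right)\right) - \frac{12194785}{5152} = - 7 \left(67 + \left(-8 + 64 + 64\right)\right) - \frac{12194785}{5152} = - 7 \left(67 + 120\right) - \frac{12194785}{5152} = \left(-7\right) 187 - \frac{12194785}{5152} = -1309 - \frac{12194785}{5152} = - \frac{18938753}{5152}$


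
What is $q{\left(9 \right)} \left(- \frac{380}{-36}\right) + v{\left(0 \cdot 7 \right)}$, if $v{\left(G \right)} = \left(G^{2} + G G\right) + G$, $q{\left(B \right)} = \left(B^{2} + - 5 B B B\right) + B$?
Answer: $-37525$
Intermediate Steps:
$q{\left(B \right)} = B + B^{2} - 5 B^{3}$ ($q{\left(B \right)} = \left(B^{2} + - 5 B^{2} B\right) + B = \left(B^{2} - 5 B^{3}\right) + B = B + B^{2} - 5 B^{3}$)
$v{\left(G \right)} = G + 2 G^{2}$ ($v{\left(G \right)} = \left(G^{2} + G^{2}\right) + G = 2 G^{2} + G = G + 2 G^{2}$)
$q{\left(9 \right)} \left(- \frac{380}{-36}\right) + v{\left(0 \cdot 7 \right)} = 9 \left(1 + 9 - 5 \cdot 9^{2}\right) \left(- \frac{380}{-36}\right) + 0 \cdot 7 \left(1 + 2 \cdot 0 \cdot 7\right) = 9 \left(1 + 9 - 405\right) \left(\left(-380\right) \left(- \frac{1}{36}\right)\right) + 0 \left(1 + 2 \cdot 0\right) = 9 \left(1 + 9 - 405\right) \frac{95}{9} + 0 \left(1 + 0\right) = 9 \left(-395\right) \frac{95}{9} + 0 \cdot 1 = \left(-3555\right) \frac{95}{9} + 0 = -37525 + 0 = -37525$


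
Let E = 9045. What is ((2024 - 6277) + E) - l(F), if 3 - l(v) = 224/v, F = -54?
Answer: 129191/27 ≈ 4784.9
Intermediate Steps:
l(v) = 3 - 224/v
((2024 - 6277) + E) - l(F) = ((2024 - 6277) + 9045) - (3 - 224/(-54)) = (-4253 + 9045) - (3 - 224*(-1/54)) = 4792 - (3 + 112/27) = 4792 - 1*193/27 = 4792 - 193/27 = 129191/27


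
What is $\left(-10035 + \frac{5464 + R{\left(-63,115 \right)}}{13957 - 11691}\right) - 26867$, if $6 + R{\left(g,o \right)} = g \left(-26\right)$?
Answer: $- \frac{41806418}{1133} \approx -36899.0$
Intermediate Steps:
$R{\left(g,o \right)} = -6 - 26 g$ ($R{\left(g,o \right)} = -6 + g \left(-26\right) = -6 - 26 g$)
$\left(-10035 + \frac{5464 + R{\left(-63,115 \right)}}{13957 - 11691}\right) - 26867 = \left(-10035 + \frac{5464 - -1632}{13957 - 11691}\right) - 26867 = \left(-10035 + \frac{5464 + \left(-6 + 1638\right)}{2266}\right) - 26867 = \left(-10035 + \left(5464 + 1632\right) \frac{1}{2266}\right) - 26867 = \left(-10035 + 7096 \cdot \frac{1}{2266}\right) - 26867 = \left(-10035 + \frac{3548}{1133}\right) - 26867 = - \frac{11366107}{1133} - 26867 = - \frac{41806418}{1133}$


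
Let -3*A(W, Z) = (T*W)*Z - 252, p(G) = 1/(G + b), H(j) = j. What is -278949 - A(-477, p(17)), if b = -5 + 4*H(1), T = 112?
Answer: -280146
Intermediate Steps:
b = -1 (b = -5 + 4*1 = -5 + 4 = -1)
p(G) = 1/(-1 + G) (p(G) = 1/(G - 1) = 1/(-1 + G))
A(W, Z) = 84 - 112*W*Z/3 (A(W, Z) = -((112*W)*Z - 252)/3 = -(112*W*Z - 252)/3 = -(-252 + 112*W*Z)/3 = 84 - 112*W*Z/3)
-278949 - A(-477, p(17)) = -278949 - (84 - 112/3*(-477)/(-1 + 17)) = -278949 - (84 - 112/3*(-477)/16) = -278949 - (84 - 112/3*(-477)*1/16) = -278949 - (84 + 1113) = -278949 - 1*1197 = -278949 - 1197 = -280146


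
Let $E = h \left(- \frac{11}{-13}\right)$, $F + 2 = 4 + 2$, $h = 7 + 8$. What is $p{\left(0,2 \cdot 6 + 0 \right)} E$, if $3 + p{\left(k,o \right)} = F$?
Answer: $\frac{165}{13} \approx 12.692$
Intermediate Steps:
$h = 15$
$F = 4$ ($F = -2 + \left(4 + 2\right) = -2 + 6 = 4$)
$p{\left(k,o \right)} = 1$ ($p{\left(k,o \right)} = -3 + 4 = 1$)
$E = \frac{165}{13}$ ($E = 15 \left(- \frac{11}{-13}\right) = 15 \left(\left(-11\right) \left(- \frac{1}{13}\right)\right) = 15 \cdot \frac{11}{13} = \frac{165}{13} \approx 12.692$)
$p{\left(0,2 \cdot 6 + 0 \right)} E = 1 \cdot \frac{165}{13} = \frac{165}{13}$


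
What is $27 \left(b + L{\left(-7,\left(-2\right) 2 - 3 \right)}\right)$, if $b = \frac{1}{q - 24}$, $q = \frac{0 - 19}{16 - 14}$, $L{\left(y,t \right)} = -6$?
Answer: $- \frac{10908}{67} \approx -162.81$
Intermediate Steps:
$q = - \frac{19}{2} \approx -9.5$
$b = - \frac{2}{67}$ ($b = \frac{1}{- \frac{19}{2} - 24} = \frac{1}{- \frac{67}{2}} = - \frac{2}{67} \approx -0.029851$)
$27 \left(b + L{\left(-7,\left(-2\right) 2 - 3 \right)}\right) = 27 \left(- \frac{2}{67} - 6\right) = 27 \left(- \frac{404}{67}\right) = - \frac{10908}{67}$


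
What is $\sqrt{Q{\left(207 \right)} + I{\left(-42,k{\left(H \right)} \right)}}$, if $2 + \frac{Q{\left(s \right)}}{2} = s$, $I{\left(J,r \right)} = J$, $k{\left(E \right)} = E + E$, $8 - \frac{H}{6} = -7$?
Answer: $4 \sqrt{23} \approx 19.183$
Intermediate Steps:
$H = 90$ ($H = 48 - -42 = 48 + 42 = 90$)
$k{\left(E \right)} = 2 E$
$Q{\left(s \right)} = -4 + 2 s$
$\sqrt{Q{\left(207 \right)} + I{\left(-42,k{\left(H \right)} \right)}} = \sqrt{\left(-4 + 2 \cdot 207\right) - 42} = \sqrt{\left(-4 + 414\right) - 42} = \sqrt{410 - 42} = \sqrt{368} = 4 \sqrt{23}$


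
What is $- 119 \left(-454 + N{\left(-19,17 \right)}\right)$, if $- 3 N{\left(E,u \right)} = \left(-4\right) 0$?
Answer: $54026$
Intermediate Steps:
$N{\left(E,u \right)} = 0$ ($N{\left(E,u \right)} = - \frac{\left(-4\right) 0}{3} = \left(- \frac{1}{3}\right) 0 = 0$)
$- 119 \left(-454 + N{\left(-19,17 \right)}\right) = - 119 \left(-454 + 0\right) = \left(-119\right) \left(-454\right) = 54026$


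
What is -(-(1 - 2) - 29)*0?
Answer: 0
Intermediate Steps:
-(-(1 - 2) - 29)*0 = -(-1*(-1) - 29)*0 = -(1 - 29)*0 = -(-28)*0 = -1*0 = 0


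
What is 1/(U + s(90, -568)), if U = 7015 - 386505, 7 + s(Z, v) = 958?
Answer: -1/378539 ≈ -2.6417e-6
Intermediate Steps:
s(Z, v) = 951 (s(Z, v) = -7 + 958 = 951)
U = -379490
1/(U + s(90, -568)) = 1/(-379490 + 951) = 1/(-378539) = -1/378539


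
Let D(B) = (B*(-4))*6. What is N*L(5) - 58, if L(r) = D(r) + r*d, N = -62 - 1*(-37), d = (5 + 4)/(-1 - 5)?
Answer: 6259/2 ≈ 3129.5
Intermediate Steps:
D(B) = -24*B (D(B) = -4*B*6 = -24*B)
d = -3/2 (d = 9/(-6) = 9*(-⅙) = -3/2 ≈ -1.5000)
N = -25 (N = -62 + 37 = -25)
L(r) = -51*r/2 (L(r) = -24*r + r*(-3/2) = -24*r - 3*r/2 = -51*r/2)
N*L(5) - 58 = -(-1275)*5/2 - 58 = -25*(-255/2) - 58 = 6375/2 - 58 = 6259/2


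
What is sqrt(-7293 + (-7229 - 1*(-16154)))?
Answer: 4*sqrt(102) ≈ 40.398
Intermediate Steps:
sqrt(-7293 + (-7229 - 1*(-16154))) = sqrt(-7293 + (-7229 + 16154)) = sqrt(-7293 + 8925) = sqrt(1632) = 4*sqrt(102)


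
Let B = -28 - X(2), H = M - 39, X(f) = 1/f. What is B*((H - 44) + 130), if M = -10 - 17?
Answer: -570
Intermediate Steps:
M = -27
H = -66 (H = -27 - 39 = -66)
B = -57/2 (B = -28 - 1/2 = -57/2 ≈ -28.500)
B*((H - 44) + 130) = -57*((-66 - 44) + 130)/2 = -57*(-110 + 130)/2 = -57/2*20 = -570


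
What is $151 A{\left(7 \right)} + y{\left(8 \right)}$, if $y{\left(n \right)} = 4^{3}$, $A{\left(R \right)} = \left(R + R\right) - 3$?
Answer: $1725$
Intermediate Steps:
$A{\left(R \right)} = -3 + 2 R$ ($A{\left(R \right)} = 2 R - 3 = -3 + 2 R$)
$y{\left(n \right)} = 64$
$151 A{\left(7 \right)} + y{\left(8 \right)} = 151 \left(-3 + 2 \cdot 7\right) + 64 = 151 \left(-3 + 14\right) + 64 = 151 \cdot 11 + 64 = 1661 + 64 = 1725$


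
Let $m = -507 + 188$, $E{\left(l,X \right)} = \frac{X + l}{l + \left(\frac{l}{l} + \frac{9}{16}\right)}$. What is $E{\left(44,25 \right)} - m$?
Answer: $\frac{77885}{243} \approx 320.51$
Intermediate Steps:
$E{\left(l,X \right)} = \frac{X + l}{\frac{25}{16} + l}$ ($E{\left(l,X \right)} = \frac{X + l}{l + \left(1 + 9 \cdot \frac{1}{16}\right)} = \frac{X + l}{l + \left(1 + \frac{9}{16}\right)} = \frac{X + l}{l + \frac{25}{16}} = \frac{X + l}{\frac{25}{16} + l}$)
$m = -319$
$E{\left(44,25 \right)} - m = \frac{16 \left(25 + 44\right)}{25 + 16 \cdot 44} - -319 = 16 \frac{1}{25 + 704} \cdot 69 + 319 = 16 \cdot \frac{1}{729} \cdot 69 + 319 = \frac{368}{243} + 319 = \frac{77885}{243}$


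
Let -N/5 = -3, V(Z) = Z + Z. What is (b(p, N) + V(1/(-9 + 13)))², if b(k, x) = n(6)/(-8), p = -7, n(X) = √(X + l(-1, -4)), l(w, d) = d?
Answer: (4 - √2)²/64 ≈ 0.10447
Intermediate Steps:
V(Z) = 2*Z
N = 15 (N = -5*(-3) = 15)
n(X) = √(-4 + X) (n(X) = √(X - 4) = √(-4 + X))
b(k, x) = -√2/8 (b(k, x) = √(-4 + 6)/(-8) = √2*(-⅛) = -√2/8)
(b(p, N) + V(1/(-9 + 13)))² = (-√2/8 + 2/(-9 + 13))² = (-√2/8 + 2/4)² = (-√2/8 + 2*(¼))² = (-√2/8 + ½)² = (½ - √2/8)²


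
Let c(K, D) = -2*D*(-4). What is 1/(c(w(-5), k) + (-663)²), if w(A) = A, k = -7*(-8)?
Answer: 1/440017 ≈ 2.2726e-6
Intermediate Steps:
k = 56
c(K, D) = 8*D
1/(c(w(-5), k) + (-663)²) = 1/(8*56 + (-663)²) = 1/(448 + 439569) = 1/440017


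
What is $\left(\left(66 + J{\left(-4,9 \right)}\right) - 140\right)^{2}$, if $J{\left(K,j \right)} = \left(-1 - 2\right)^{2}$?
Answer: $4225$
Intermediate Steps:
$J{\left(K,j \right)} = 9$ ($J{\left(K,j \right)} = \left(-3\right)^{2} = 9$)
$\left(\left(66 + J{\left(-4,9 \right)}\right) - 140\right)^{2} = \left(\left(66 + 9\right) - 140\right)^{2} = \left(75 - 140\right)^{2} = \left(-65\right)^{2} = 4225$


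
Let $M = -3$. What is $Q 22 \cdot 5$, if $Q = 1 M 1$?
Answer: $-330$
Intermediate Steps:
$Q = -3$ ($Q = 1 \left(-3\right) 1 = \left(-3\right) 1 = -3$)
$Q 22 \cdot 5 = \left(-3\right) 22 \cdot 5 = \left(-66\right) 5 = -330$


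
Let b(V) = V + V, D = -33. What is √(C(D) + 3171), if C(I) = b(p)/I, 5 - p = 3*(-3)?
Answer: 7*√70455/33 ≈ 56.304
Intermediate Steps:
p = 14 (p = 5 - 3*(-3) = 5 - 1*(-9) = 5 + 9 = 14)
b(V) = 2*V
C(I) = 28/I (C(I) = (2*14)/I = 28/I)
√(C(D) + 3171) = √(28/(-33) + 3171) = √(28*(-1/33) + 3171) = √(-28/33 + 3171) = √(104615/33) = 7*√70455/33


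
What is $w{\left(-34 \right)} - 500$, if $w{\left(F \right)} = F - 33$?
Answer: $-567$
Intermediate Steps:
$w{\left(F \right)} = -33 + F$
$w{\left(-34 \right)} - 500 = \left(-33 - 34\right) - 500 = -67 - 500 = -567$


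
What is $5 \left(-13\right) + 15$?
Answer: $-50$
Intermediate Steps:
$5 \left(-13\right) + 15 = -65 + 15 = -50$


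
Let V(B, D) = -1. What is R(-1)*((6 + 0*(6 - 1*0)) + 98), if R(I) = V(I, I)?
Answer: -104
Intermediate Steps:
R(I) = -1
R(-1)*((6 + 0*(6 - 1*0)) + 98) = -((6 + 0*(6 - 1*0)) + 98) = -((6 + 0*(6 + 0)) + 98) = -((6 + 0*6) + 98) = -((6 + 0) + 98) = -(6 + 98) = -1*104 = -104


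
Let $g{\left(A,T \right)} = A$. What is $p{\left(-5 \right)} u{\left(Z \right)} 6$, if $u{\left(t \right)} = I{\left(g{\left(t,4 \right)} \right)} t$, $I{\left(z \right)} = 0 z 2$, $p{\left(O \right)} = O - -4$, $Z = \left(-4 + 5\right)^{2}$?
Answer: $0$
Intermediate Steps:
$Z = 1$ ($Z = 1^{2} = 1$)
$p{\left(O \right)} = 4 + O$ ($p{\left(O \right)} = O + 4 = 4 + O$)
$I{\left(z \right)} = 0$ ($I{\left(z \right)} = 0 \cdot 2 = 0$)
$u{\left(t \right)} = 0$ ($u{\left(t \right)} = 0 t = 0$)
$p{\left(-5 \right)} u{\left(Z \right)} 6 = \left(4 - 5\right) 0 \cdot 6 = \left(-1\right) 0 \cdot 6 = 0 \cdot 6 = 0$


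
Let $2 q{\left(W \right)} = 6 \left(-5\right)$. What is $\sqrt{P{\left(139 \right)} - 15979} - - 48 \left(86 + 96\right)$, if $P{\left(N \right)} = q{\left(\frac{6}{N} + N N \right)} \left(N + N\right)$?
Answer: $8736 + i \sqrt{20149} \approx 8736.0 + 141.95 i$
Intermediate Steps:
$q{\left(W \right)} = -15$ ($q{\left(W \right)} = \frac{6 \left(-5\right)}{2} = \frac{1}{2} \left(-30\right) = -15$)
$P{\left(N \right)} = - 30 N$ ($P{\left(N \right)} = - 15 \left(N + N\right) = - 15 \cdot 2 N = - 30 N$)
$\sqrt{P{\left(139 \right)} - 15979} - - 48 \left(86 + 96\right) = \sqrt{\left(-30\right) 139 - 15979} - - 48 \left(86 + 96\right) = \sqrt{-4170 - 15979} - \left(-48\right) 182 = \sqrt{-20149} - -8736 = i \sqrt{20149} + 8736 = 8736 + i \sqrt{20149}$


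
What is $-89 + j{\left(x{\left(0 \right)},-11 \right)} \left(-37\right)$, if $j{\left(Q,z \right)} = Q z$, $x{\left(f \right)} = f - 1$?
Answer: $-496$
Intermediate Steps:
$x{\left(f \right)} = -1 + f$
$-89 + j{\left(x{\left(0 \right)},-11 \right)} \left(-37\right) = -89 + \left(-1 + 0\right) \left(-11\right) \left(-37\right) = -89 + \left(-1\right) \left(-11\right) \left(-37\right) = -89 + 11 \left(-37\right) = -89 - 407 = -496$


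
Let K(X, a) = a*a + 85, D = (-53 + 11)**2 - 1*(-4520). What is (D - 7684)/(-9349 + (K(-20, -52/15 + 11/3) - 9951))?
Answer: 17500/240187 ≈ 0.072860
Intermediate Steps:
D = 6284 (D = (-42)**2 + 4520 = 1764 + 4520 = 6284)
K(X, a) = 85 + a**2 (K(X, a) = a**2 + 85 = 85 + a**2)
(D - 7684)/(-9349 + (K(-20, -52/15 + 11/3) - 9951)) = (6284 - 7684)/(-9349 + ((85 + (-52/15 + 11/3)**2) - 9951)) = -1400/(-9349 + ((85 + (-52*1/15 + 11*(1/3))**2) - 9951)) = -1400/(-9349 + ((85 + (-52/15 + 11/3)**2) - 9951)) = -1400/(-9349 + ((85 + (1/5)**2) - 9951)) = -1400/(-9349 + ((85 + 1/25) - 9951)) = -1400/(-9349 + (2126/25 - 9951)) = -1400/(-9349 - 246649/25) = -1400/(-480374/25) = -1400*(-25/480374) = 17500/240187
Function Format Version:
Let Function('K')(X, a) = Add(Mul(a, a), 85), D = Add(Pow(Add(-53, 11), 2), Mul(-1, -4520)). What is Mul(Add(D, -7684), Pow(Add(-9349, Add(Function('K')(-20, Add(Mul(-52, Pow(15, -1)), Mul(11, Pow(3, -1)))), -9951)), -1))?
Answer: Rational(17500, 240187) ≈ 0.072860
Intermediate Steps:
D = 6284 (D = Add(Pow(-42, 2), 4520) = Add(1764, 4520) = 6284)
Function('K')(X, a) = Add(85, Pow(a, 2)) (Function('K')(X, a) = Add(Pow(a, 2), 85) = Add(85, Pow(a, 2)))
Mul(Add(D, -7684), Pow(Add(-9349, Add(Function('K')(-20, Add(Mul(-52, Pow(15, -1)), Mul(11, Pow(3, -1)))), -9951)), -1)) = Mul(Add(6284, -7684), Pow(Add(-9349, Add(Add(85, Pow(Add(Mul(-52, Pow(15, -1)), Mul(11, Pow(3, -1))), 2)), -9951)), -1)) = Mul(-1400, Pow(Add(-9349, Add(Add(85, Pow(Add(Mul(-52, Rational(1, 15)), Mul(11, Rational(1, 3))), 2)), -9951)), -1)) = Mul(-1400, Pow(Add(-9349, Add(Add(85, Pow(Add(Rational(-52, 15), Rational(11, 3)), 2)), -9951)), -1)) = Mul(-1400, Pow(Add(-9349, Add(Add(85, Pow(Rational(1, 5), 2)), -9951)), -1)) = Mul(-1400, Pow(Add(-9349, Add(Add(85, Rational(1, 25)), -9951)), -1)) = Mul(-1400, Pow(Add(-9349, Add(Rational(2126, 25), -9951)), -1)) = Mul(-1400, Pow(Add(-9349, Rational(-246649, 25)), -1)) = Mul(-1400, Pow(Rational(-480374, 25), -1)) = Mul(-1400, Rational(-25, 480374)) = Rational(17500, 240187)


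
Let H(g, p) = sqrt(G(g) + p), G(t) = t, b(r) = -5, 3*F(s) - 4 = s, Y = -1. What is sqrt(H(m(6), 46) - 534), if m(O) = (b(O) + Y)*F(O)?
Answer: sqrt(-534 + sqrt(26)) ≈ 22.998*I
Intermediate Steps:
F(s) = 4/3 + s/3
m(O) = -8 - 2*O (m(O) = (-5 - 1)*(4/3 + O/3) = -6*(4/3 + O/3) = -8 - 2*O)
H(g, p) = sqrt(g + p)
sqrt(H(m(6), 46) - 534) = sqrt(sqrt((-8 - 2*6) + 46) - 534) = sqrt(sqrt((-8 - 12) + 46) - 534) = sqrt(sqrt(-20 + 46) - 534) = sqrt(sqrt(26) - 534) = sqrt(-534 + sqrt(26))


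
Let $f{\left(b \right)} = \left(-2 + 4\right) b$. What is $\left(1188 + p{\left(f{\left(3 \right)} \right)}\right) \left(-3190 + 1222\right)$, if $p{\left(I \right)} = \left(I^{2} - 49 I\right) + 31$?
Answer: $-1891248$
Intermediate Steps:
$f{\left(b \right)} = 2 b$
$p{\left(I \right)} = 31 + I^{2} - 49 I$
$\left(1188 + p{\left(f{\left(3 \right)} \right)}\right) \left(-3190 + 1222\right) = \left(1188 + \left(31 + \left(2 \cdot 3\right)^{2} - 49 \cdot 2 \cdot 3\right)\right) \left(-3190 + 1222\right) = \left(1188 + \left(31 + 6^{2} - 294\right)\right) \left(-1968\right) = \left(1188 + \left(31 + 36 - 294\right)\right) \left(-1968\right) = \left(1188 - 227\right) \left(-1968\right) = 961 \left(-1968\right) = -1891248$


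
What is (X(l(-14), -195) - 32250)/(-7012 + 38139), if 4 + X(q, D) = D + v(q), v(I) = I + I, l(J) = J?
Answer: -32477/31127 ≈ -1.0434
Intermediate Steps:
v(I) = 2*I
X(q, D) = -4 + D + 2*q (X(q, D) = -4 + (D + 2*q) = -4 + D + 2*q)
(X(l(-14), -195) - 32250)/(-7012 + 38139) = ((-4 - 195 + 2*(-14)) - 32250)/(-7012 + 38139) = ((-4 - 195 - 28) - 32250)/31127 = (-227 - 32250)*(1/31127) = -32477*1/31127 = -32477/31127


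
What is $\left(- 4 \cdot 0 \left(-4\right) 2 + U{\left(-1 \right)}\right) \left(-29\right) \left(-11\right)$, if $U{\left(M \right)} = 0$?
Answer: $0$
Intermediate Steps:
$\left(- 4 \cdot 0 \left(-4\right) 2 + U{\left(-1 \right)}\right) \left(-29\right) \left(-11\right) = \left(- 4 \cdot 0 \left(-4\right) 2 + 0\right) \left(-29\right) \left(-11\right) = \left(- 4 \cdot 0 \cdot 2 + 0\right) \left(-29\right) \left(-11\right) = \left(\left(-4\right) 0 + 0\right) \left(-29\right) \left(-11\right) = \left(0 + 0\right) \left(-29\right) \left(-11\right) = 0 \left(-29\right) \left(-11\right) = 0 \left(-11\right) = 0$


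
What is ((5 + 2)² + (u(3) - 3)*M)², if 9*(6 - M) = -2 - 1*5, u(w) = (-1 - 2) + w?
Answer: 7396/9 ≈ 821.78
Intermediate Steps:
u(w) = -3 + w
M = 61/9 (M = 6 - (-2 - 1*5)/9 = 6 - (-2 - 5)/9 = 6 - ⅑*(-7) = 6 + 7/9 = 61/9 ≈ 6.7778)
((5 + 2)² + (u(3) - 3)*M)² = ((5 + 2)² + ((-3 + 3) - 3)*(61/9))² = (7² + (0 - 3)*(61/9))² = (49 - 3*61/9)² = (49 - 61/3)² = (86/3)² = 7396/9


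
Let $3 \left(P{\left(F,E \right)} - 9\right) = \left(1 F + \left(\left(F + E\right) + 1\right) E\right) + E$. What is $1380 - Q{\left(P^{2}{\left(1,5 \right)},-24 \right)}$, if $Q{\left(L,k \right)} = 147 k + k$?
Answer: $4932$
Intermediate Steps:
$P{\left(F,E \right)} = 9 + \frac{E}{3} + \frac{F}{3} + \frac{E \left(1 + E + F\right)}{3}$ ($P{\left(F,E \right)} = 9 + \frac{\left(1 F + \left(\left(F + E\right) + 1\right) E\right) + E}{3} = 9 + \frac{\left(F + \left(\left(E + F\right) + 1\right) E\right) + E}{3} = 9 + \frac{\left(F + \left(1 + E + F\right) E\right) + E}{3} = 9 + \frac{\left(F + E \left(1 + E + F\right)\right) + E}{3} = 9 + \frac{E + F + E \left(1 + E + F\right)}{3} = 9 + \left(\frac{E}{3} + \frac{F}{3} + \frac{E \left(1 + E + F\right)}{3}\right) = 9 + \frac{E}{3} + \frac{F}{3} + \frac{E \left(1 + E + F\right)}{3}$)
$Q{\left(L,k \right)} = 148 k$
$1380 - Q{\left(P^{2}{\left(1,5 \right)},-24 \right)} = 1380 - 148 \left(-24\right) = 1380 - -3552 = 1380 + 3552 = 4932$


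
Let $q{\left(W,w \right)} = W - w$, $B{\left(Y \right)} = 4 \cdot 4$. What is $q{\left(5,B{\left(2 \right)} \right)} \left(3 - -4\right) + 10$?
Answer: $-67$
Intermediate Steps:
$B{\left(Y \right)} = 16$
$q{\left(5,B{\left(2 \right)} \right)} \left(3 - -4\right) + 10 = \left(5 - 16\right) \left(3 - -4\right) + 10 = \left(5 - 16\right) \left(3 + 4\right) + 10 = \left(-11\right) 7 + 10 = -77 + 10 = -67$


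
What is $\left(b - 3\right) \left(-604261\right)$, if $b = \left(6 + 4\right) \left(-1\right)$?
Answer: $7855393$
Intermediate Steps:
$b = -10$ ($b = 10 \left(-1\right) = -10$)
$\left(b - 3\right) \left(-604261\right) = \left(-10 - 3\right) \left(-604261\right) = \left(-13\right) \left(-604261\right) = 7855393$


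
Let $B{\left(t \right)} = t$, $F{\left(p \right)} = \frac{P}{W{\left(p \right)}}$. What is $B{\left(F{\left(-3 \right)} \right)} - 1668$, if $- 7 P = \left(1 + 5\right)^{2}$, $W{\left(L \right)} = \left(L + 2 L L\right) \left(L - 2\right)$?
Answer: $- \frac{291888}{175} \approx -1667.9$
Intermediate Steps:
$W{\left(L \right)} = \left(-2 + L\right) \left(L + 2 L^{2}\right)$ ($W{\left(L \right)} = \left(L + 2 L^{2}\right) \left(-2 + L\right) = \left(-2 + L\right) \left(L + 2 L^{2}\right)$)
$P = - \frac{36}{7}$ ($P = - \frac{\left(1 + 5\right)^{2}}{7} = - \frac{6^{2}}{7} = \left(- \frac{1}{7}\right) 36 = - \frac{36}{7} \approx -5.1429$)
$F{\left(p \right)} = - \frac{36}{7 p \left(-2 - 3 p + 2 p^{2}\right)}$
$B{\left(F{\left(-3 \right)} \right)} - 1668 = \frac{36}{7 \left(-3\right) \left(2 - 2 \left(-3\right)^{2} + 3 \left(-3\right)\right)} - 1668 = \frac{36}{7} \left(- \frac{1}{3}\right) \frac{1}{2 - 18 - 9} - 1668 = \frac{36}{7} \left(- \frac{1}{3}\right) \frac{1}{-25} - 1668 = \frac{36}{7} \left(- \frac{1}{3}\right) \left(- \frac{1}{25}\right) - 1668 = \frac{12}{175} - 1668 = - \frac{291888}{175}$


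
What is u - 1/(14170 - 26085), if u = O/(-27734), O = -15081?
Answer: 179717849/330450610 ≈ 0.54386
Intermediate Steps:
u = 15081/27734 (u = -15081/(-27734) = -15081*(-1/27734) = 15081/27734 ≈ 0.54377)
u - 1/(14170 - 26085) = 15081/27734 - 1/(14170 - 26085) = 15081/27734 - 1/(-11915) = 15081/27734 - 1*(-1/11915) = 15081/27734 + 1/11915 = 179717849/330450610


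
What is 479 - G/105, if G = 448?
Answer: 7121/15 ≈ 474.73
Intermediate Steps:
479 - G/105 = 479 - 448/105 = 479 - 1*64/15 = 479 - 64/15 = 7121/15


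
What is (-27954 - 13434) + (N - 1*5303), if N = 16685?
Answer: -30006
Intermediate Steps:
(-27954 - 13434) + (N - 1*5303) = (-27954 - 13434) + (16685 - 1*5303) = -41388 + (16685 - 5303) = -41388 + 11382 = -30006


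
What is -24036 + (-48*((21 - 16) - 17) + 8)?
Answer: -23452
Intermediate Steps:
-24036 + (-48*((21 - 16) - 17) + 8) = -24036 + (-48*(5 - 17) + 8) = -24036 + (-48*(-12) + 8) = -24036 + (576 + 8) = -24036 + 584 = -23452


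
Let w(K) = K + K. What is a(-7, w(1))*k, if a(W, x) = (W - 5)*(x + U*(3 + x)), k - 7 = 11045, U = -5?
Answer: 3050352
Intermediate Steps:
w(K) = 2*K
k = 11052 (k = 7 + 11045 = 11052)
a(W, x) = (-15 - 4*x)*(-5 + W) (a(W, x) = (W - 5)*(x - 5*(3 + x)) = (-5 + W)*(x + (-15 - 5*x)) = (-5 + W)*(-15 - 4*x) = (-15 - 4*x)*(-5 + W))
a(-7, w(1))*k = (75 - 15*(-7) + 20*(2*1) - 4*(-7)*2*1)*11052 = (75 + 105 + 20*2 - 4*(-7)*2)*11052 = (75 + 105 + 40 + 56)*11052 = 276*11052 = 3050352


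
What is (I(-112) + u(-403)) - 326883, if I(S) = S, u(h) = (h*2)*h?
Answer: -2177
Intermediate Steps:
u(h) = 2*h² (u(h) = (2*h)*h = 2*h²)
(I(-112) + u(-403)) - 326883 = (-112 + 2*(-403)²) - 326883 = (-112 + 2*162409) - 326883 = (-112 + 324818) - 326883 = 324706 - 326883 = -2177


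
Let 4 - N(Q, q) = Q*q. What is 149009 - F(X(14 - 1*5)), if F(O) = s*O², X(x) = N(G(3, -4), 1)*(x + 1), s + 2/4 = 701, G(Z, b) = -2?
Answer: -2372791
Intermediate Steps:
N(Q, q) = 4 - Q*q
s = 1401/2 (s = -½ + 701 = 1401/2 ≈ 700.50)
X(x) = 6 + 6*x (X(x) = (4 - 1*(-2)*1)*(x + 1) = (4 + 2)*(1 + x) = 6*(1 + x) = 6 + 6*x)
F(O) = 1401*O²/2
149009 - F(X(14 - 1*5)) = 149009 - 1401*(6 + 6*(14 - 1*5))²/2 = 149009 - 1401*(6 + 6*(14 - 5))²/2 = 149009 - 1401*(6 + 6*9)²/2 = 149009 - 1401*(6 + 54)²/2 = 149009 - 1401*60²/2 = 149009 - 1401*3600/2 = 149009 - 1*2521800 = 149009 - 2521800 = -2372791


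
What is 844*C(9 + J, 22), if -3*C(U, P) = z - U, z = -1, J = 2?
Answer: 3376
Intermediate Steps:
C(U, P) = ⅓ + U/3 (C(U, P) = -(-1 - U)/3 = ⅓ + U/3)
844*C(9 + J, 22) = 844*(⅓ + (9 + 2)/3) = 844*(⅓ + (⅓)*11) = 844*(⅓ + 11/3) = 844*4 = 3376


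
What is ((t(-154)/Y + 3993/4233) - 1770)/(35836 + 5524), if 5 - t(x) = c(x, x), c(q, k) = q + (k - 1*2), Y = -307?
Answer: -383379569/8958100360 ≈ -0.042797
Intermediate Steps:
c(q, k) = -2 + k + q (c(q, k) = q + (k - 2) = q + (-2 + k) = -2 + k + q)
t(x) = 7 - 2*x (t(x) = 5 - (-2 + x + x) = 5 - (-2 + 2*x) = 5 + (2 - 2*x) = 7 - 2*x)
((t(-154)/Y + 3993/4233) - 1770)/(35836 + 5524) = (((7 - 2*(-154))/(-307) + 3993/4233) - 1770)/(35836 + 5524) = (((7 + 308)*(-1/307) + 3993*(1/4233)) - 1770)/41360 = ((315*(-1/307) + 1331/1411) - 1770)*(1/41360) = ((-315/307 + 1331/1411) - 1770)*(1/41360) = (-35848/433177 - 1770)*(1/41360) = -766759138/433177*1/41360 = -383379569/8958100360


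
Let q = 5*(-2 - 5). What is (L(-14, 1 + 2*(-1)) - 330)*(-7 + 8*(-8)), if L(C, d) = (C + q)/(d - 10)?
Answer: 254251/11 ≈ 23114.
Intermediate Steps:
q = -35 (q = 5*(-7) = -35)
L(C, d) = (-35 + C)/(-10 + d) (L(C, d) = (C - 35)/(d - 10) = (-35 + C)/(-10 + d))
(L(-14, 1 + 2*(-1)) - 330)*(-7 + 8*(-8)) = ((-35 - 14)/(-10 + (1 + 2*(-1))) - 330)*(-7 + 8*(-8)) = (-49/(-10 + (1 - 2)) - 330)*(-7 - 64) = (-49/(-10 - 1) - 330)*(-71) = (-49/(-11) - 330)*(-71) = (-1/11*(-49) - 330)*(-71) = (49/11 - 330)*(-71) = -3581/11*(-71) = 254251/11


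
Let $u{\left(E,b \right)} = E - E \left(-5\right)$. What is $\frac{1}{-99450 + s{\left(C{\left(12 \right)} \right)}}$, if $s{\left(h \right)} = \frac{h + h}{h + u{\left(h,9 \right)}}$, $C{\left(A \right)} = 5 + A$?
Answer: $- \frac{7}{696148} \approx -1.0055 \cdot 10^{-5}$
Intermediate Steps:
$u{\left(E,b \right)} = 6 E$ ($u{\left(E,b \right)} = E - - 5 E = E + 5 E = 6 E$)
$s{\left(h \right)} = \frac{2}{7}$ ($s{\left(h \right)} = \frac{h + h}{h + 6 h} = \frac{2 h}{7 h} = 2 h \frac{1}{7 h} = \frac{2}{7}$)
$\frac{1}{-99450 + s{\left(C{\left(12 \right)} \right)}} = \frac{1}{-99450 + \frac{2}{7}} = \frac{1}{- \frac{696148}{7}} = - \frac{7}{696148}$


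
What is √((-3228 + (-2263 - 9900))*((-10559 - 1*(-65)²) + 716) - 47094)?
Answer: √216473494 ≈ 14713.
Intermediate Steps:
√((-3228 + (-2263 - 9900))*((-10559 - 1*(-65)²) + 716) - 47094) = √((-3228 - 12163)*((-10559 - 1*4225) + 716) - 47094) = √(-15391*((-10559 - 4225) + 716) - 47094) = √(-15391*(-14784 + 716) - 47094) = √(-15391*(-14068) - 47094) = √(216520588 - 47094) = √216473494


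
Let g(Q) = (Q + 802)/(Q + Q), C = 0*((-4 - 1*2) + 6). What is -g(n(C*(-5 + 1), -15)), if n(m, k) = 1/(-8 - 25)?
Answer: 26465/2 ≈ 13233.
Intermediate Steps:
C = 0 (C = 0*((-4 - 2) + 6) = 0*(-6 + 6) = 0*0 = 0)
n(m, k) = -1/33 (n(m, k) = 1/(-33) = -1/33)
g(Q) = (802 + Q)/(2*Q) (g(Q) = (802 + Q)/((2*Q)) = (802 + Q)*(1/(2*Q)) = (802 + Q)/(2*Q))
-g(n(C*(-5 + 1), -15)) = -(802 - 1/33)/(2*(-1/33)) = -(-33)*26465/(2*33) = -1*(-26465/2) = 26465/2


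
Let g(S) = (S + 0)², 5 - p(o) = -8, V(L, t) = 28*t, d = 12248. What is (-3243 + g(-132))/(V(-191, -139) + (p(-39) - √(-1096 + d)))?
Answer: -55008099/15035489 + 56724*√697/15035489 ≈ -3.5589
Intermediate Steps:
p(o) = 13 (p(o) = 5 - 1*(-8) = 5 + 8 = 13)
g(S) = S²
(-3243 + g(-132))/(V(-191, -139) + (p(-39) - √(-1096 + d))) = (-3243 + (-132)²)/(28*(-139) + (13 - √(-1096 + 12248))) = (-3243 + 17424)/(-3892 + (13 - √11152)) = 14181/(-3892 + (13 - 4*√697)) = 14181/(-3879 - 4*√697)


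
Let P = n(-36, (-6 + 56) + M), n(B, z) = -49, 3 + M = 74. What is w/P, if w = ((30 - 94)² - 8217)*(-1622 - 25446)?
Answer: -111547228/49 ≈ -2.2765e+6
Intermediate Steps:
M = 71 (M = -3 + 74 = 71)
w = 111547228 (w = ((-64)² - 8217)*(-27068) = (4096 - 8217)*(-27068) = -4121*(-27068) = 111547228)
P = -49
w/P = 111547228/(-49) = 111547228*(-1/49) = -111547228/49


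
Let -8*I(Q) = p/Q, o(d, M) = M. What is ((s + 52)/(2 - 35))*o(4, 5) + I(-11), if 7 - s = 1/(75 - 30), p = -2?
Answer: -10643/1188 ≈ -8.9588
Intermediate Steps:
s = 314/45 (s = 7 - 1/(75 - 30) = 7 - 1/45 = 314/45 ≈ 6.9778)
I(Q) = 1/(4*Q) (I(Q) = -(-1)/(4*Q) = 1/(4*Q))
((s + 52)/(2 - 35))*o(4, 5) + I(-11) = ((314/45 + 52)/(2 - 35))*5 + (¼)/(-11) = ((2654/45)/(-33))*5 + (¼)*(-1/11) = ((2654/45)*(-1/33))*5 - 1/44 = -2654/1485*5 - 1/44 = -2654/297 - 1/44 = -10643/1188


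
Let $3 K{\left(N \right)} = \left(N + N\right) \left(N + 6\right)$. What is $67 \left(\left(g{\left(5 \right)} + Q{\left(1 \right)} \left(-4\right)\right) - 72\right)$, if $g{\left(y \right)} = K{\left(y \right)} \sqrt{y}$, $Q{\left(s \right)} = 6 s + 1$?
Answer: $-6700 + \frac{7370 \sqrt{5}}{3} \approx -1206.7$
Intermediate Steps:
$K{\left(N \right)} = \frac{2 N \left(6 + N\right)}{3}$ ($K{\left(N \right)} = \frac{\left(N + N\right) \left(N + 6\right)}{3} = \frac{2 N \left(6 + N\right)}{3}$)
$Q{\left(s \right)} = 1 + 6 s$
$g{\left(y \right)} = \frac{2 y^{\frac{3}{2}} \left(6 + y\right)}{3}$ ($g{\left(y \right)} = \frac{2 y \left(6 + y\right)}{3} \sqrt{y} = \frac{2 y^{\frac{3}{2}} \left(6 + y\right)}{3}$)
$67 \left(\left(g{\left(5 \right)} + Q{\left(1 \right)} \left(-4\right)\right) - 72\right) = 67 \left(\left(\frac{2 \cdot 5^{\frac{3}{2}} \left(6 + 5\right)}{3} + \left(1 + 6 \cdot 1\right) \left(-4\right)\right) - 72\right) = 67 \left(\left(\frac{2}{3} \cdot 5 \sqrt{5} \cdot 11 + \left(1 + 6\right) \left(-4\right)\right) - 72\right) = 67 \left(\left(\frac{110 \sqrt{5}}{3} + 7 \left(-4\right)\right) - 72\right) = 67 \left(\left(\frac{110 \sqrt{5}}{3} - 28\right) - 72\right) = 67 \left(\left(-28 + \frac{110 \sqrt{5}}{3}\right) - 72\right) = 67 \left(-100 + \frac{110 \sqrt{5}}{3}\right) = -6700 + \frac{7370 \sqrt{5}}{3}$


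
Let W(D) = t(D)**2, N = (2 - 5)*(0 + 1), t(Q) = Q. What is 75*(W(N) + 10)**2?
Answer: 27075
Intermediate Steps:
N = -3 (N = -3*1 = -3)
W(D) = D**2
75*(W(N) + 10)**2 = 75*((-3)**2 + 10)**2 = 75*(9 + 10)**2 = 75*19**2 = 75*361 = 27075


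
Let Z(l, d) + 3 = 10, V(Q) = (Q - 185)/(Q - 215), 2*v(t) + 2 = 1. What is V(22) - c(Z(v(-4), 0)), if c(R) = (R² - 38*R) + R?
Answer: 40693/193 ≈ 210.84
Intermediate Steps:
v(t) = -½ (v(t) = -1 + (½)*1 = -1 + ½ = -½)
V(Q) = (-185 + Q)/(-215 + Q)
Z(l, d) = 7 (Z(l, d) = -3 + 10 = 7)
c(R) = R² - 37*R
V(22) - c(Z(v(-4), 0)) = (-185 + 22)/(-215 + 22) - 7*(-37 + 7) = -163/(-193) - 7*(-30) = -1/193*(-163) - 1*(-210) = 163/193 + 210 = 40693/193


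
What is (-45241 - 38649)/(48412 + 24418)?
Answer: -8389/7283 ≈ -1.1519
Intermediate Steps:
(-45241 - 38649)/(48412 + 24418) = -83890/72830 = -83890*1/72830 = -8389/7283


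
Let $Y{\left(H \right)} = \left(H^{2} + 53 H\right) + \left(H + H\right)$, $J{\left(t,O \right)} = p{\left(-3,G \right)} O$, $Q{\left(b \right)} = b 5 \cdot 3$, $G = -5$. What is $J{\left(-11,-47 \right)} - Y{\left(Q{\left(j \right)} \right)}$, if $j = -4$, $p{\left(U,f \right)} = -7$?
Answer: $29$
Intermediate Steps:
$Q{\left(b \right)} = 15 b$ ($Q{\left(b \right)} = 5 b 3 = 15 b$)
$J{\left(t,O \right)} = - 7 O$
$Y{\left(H \right)} = H^{2} + 55 H$ ($Y{\left(H \right)} = \left(H^{2} + 53 H\right) + 2 H = H^{2} + 55 H$)
$J{\left(-11,-47 \right)} - Y{\left(Q{\left(j \right)} \right)} = \left(-7\right) \left(-47\right) - 15 \left(-4\right) \left(55 + 15 \left(-4\right)\right) = 329 - - 60 \left(55 - 60\right) = 329 - \left(-60\right) \left(-5\right) = 329 - 300 = 29$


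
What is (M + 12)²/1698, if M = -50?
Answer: 722/849 ≈ 0.85041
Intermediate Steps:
(M + 12)²/1698 = (-50 + 12)²/1698 = (-38)²*(1/1698) = 1444*(1/1698) = 722/849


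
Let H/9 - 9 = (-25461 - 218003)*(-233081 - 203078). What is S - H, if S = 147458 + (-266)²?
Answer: -955700914851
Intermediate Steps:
S = 218214 (S = 147458 + 70756 = 218214)
H = 955701133065 (H = 81 + 9*((-25461 - 218003)*(-233081 - 203078)) = 81 + 9*(-243464*(-436159)) = 81 + 9*106189014776 = 81 + 955701132984 = 955701133065)
S - H = 218214 - 1*955701133065 = 218214 - 955701133065 = -955700914851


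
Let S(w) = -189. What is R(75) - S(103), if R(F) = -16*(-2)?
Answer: 221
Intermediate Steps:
R(F) = 32
R(75) - S(103) = 32 - 1*(-189) = 32 + 189 = 221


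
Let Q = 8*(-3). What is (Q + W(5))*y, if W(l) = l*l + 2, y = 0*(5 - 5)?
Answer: 0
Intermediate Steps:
y = 0 (y = 0*0 = 0)
Q = -24
W(l) = 2 + l**2 (W(l) = l**2 + 2 = 2 + l**2)
(Q + W(5))*y = (-24 + (2 + 5**2))*0 = (-24 + (2 + 25))*0 = (-24 + 27)*0 = 3*0 = 0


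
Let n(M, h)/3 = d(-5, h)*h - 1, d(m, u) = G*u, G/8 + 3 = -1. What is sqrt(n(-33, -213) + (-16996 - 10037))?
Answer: 6*I*sqrt(121735) ≈ 2093.4*I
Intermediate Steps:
G = -32 (G = -24 + 8*(-1) = -24 - 8 = -32)
d(m, u) = -32*u
n(M, h) = -3 - 96*h**2 (n(M, h) = 3*((-32*h)*h - 1) = 3*(-32*h**2 - 1) = 3*(-1 - 32*h**2) = -3 - 96*h**2)
sqrt(n(-33, -213) + (-16996 - 10037)) = sqrt((-3 - 96*(-213)**2) + (-16996 - 10037)) = sqrt((-3 - 96*45369) - 27033) = sqrt((-3 - 4355424) - 27033) = sqrt(-4355427 - 27033) = sqrt(-4382460) = 6*I*sqrt(121735)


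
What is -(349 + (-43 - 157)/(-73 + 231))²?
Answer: -754655841/6241 ≈ -1.2092e+5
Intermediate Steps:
-(349 + (-43 - 157)/(-73 + 231))² = -(349 - 200/158)² = -(349 - 200*1/158)² = -(349 - 100/79)² = -(27471/79)² = -1*754655841/6241 = -754655841/6241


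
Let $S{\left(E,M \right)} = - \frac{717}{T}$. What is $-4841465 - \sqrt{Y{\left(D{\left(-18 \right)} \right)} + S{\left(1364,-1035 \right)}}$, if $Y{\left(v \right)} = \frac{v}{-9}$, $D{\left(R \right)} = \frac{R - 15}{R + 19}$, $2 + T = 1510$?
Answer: $-4841465 - \frac{\sqrt{16328247}}{2262} \approx -4.8415 \cdot 10^{6}$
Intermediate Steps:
$T = 1508$ ($T = -2 + 1510 = 1508$)
$D{\left(R \right)} = \frac{-15 + R}{19 + R}$
$S{\left(E,M \right)} = - \frac{717}{1508}$
$Y{\left(v \right)} = - \frac{v}{9}$ ($Y{\left(v \right)} = v \left(- \frac{1}{9}\right) = - \frac{v}{9}$)
$-4841465 - \sqrt{Y{\left(D{\left(-18 \right)} \right)} + S{\left(1364,-1035 \right)}} = -4841465 - \sqrt{- \frac{\frac{1}{19 - 18} \left(-15 - 18\right)}{9} - \frac{717}{1508}} = -4841465 - \sqrt{- \frac{1^{-1} \left(-33\right)}{9} - \frac{717}{1508}} = -4841465 - \sqrt{- \frac{1 \left(-33\right)}{9} - \frac{717}{1508}} = -4841465 - \sqrt{\left(- \frac{1}{9}\right) \left(-33\right) - \frac{717}{1508}} = -4841465 - \sqrt{\frac{11}{3} - \frac{717}{1508}} = -4841465 - \sqrt{\frac{14437}{4524}} = -4841465 - \frac{\sqrt{16328247}}{2262}$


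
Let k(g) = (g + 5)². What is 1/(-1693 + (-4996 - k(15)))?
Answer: -1/7089 ≈ -0.00014106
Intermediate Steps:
k(g) = (5 + g)²
1/(-1693 + (-4996 - k(15))) = 1/(-1693 + (-4996 - (5 + 15)²)) = 1/(-1693 + (-4996 - 1*20²)) = 1/(-1693 + (-4996 - 1*400)) = 1/(-1693 + (-4996 - 400)) = 1/(-1693 - 5396) = 1/(-7089) = -1/7089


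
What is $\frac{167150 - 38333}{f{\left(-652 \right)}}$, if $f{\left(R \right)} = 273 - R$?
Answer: $\frac{128817}{925} \approx 139.26$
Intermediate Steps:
$\frac{167150 - 38333}{f{\left(-652 \right)}} = \frac{167150 - 38333}{273 - -652} = \frac{128817}{273 + 652} = \frac{128817}{925}$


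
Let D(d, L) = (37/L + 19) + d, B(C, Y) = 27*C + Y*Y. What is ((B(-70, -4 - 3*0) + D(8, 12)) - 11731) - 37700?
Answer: -615299/12 ≈ -51275.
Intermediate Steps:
B(C, Y) = Y² + 27*C (B(C, Y) = 27*C + Y² = Y² + 27*C)
D(d, L) = 19 + d + 37/L (D(d, L) = (19 + 37/L) + d = 19 + d + 37/L)
((B(-70, -4 - 3*0) + D(8, 12)) - 11731) - 37700 = ((((-4 - 3*0)² + 27*(-70)) + (19 + 8 + 37/12)) - 11731) - 37700 = ((((-4 + 0)² - 1890) + (19 + 8 + 37*(1/12))) - 11731) - 37700 = ((((-4)² - 1890) + (19 + 8 + 37/12)) - 11731) - 37700 = (((16 - 1890) + 361/12) - 11731) - 37700 = ((-1874 + 361/12) - 11731) - 37700 = (-22127/12 - 11731) - 37700 = -162899/12 - 37700 = -615299/12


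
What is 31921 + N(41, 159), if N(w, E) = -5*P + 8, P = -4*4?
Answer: 32009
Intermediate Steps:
P = -16
N(w, E) = 88 (N(w, E) = -5*(-16) + 8 = 80 + 8 = 88)
31921 + N(41, 159) = 31921 + 88 = 32009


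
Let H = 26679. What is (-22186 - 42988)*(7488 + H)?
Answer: -2226800058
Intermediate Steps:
(-22186 - 42988)*(7488 + H) = (-22186 - 42988)*(7488 + 26679) = -65174*34167 = -2226800058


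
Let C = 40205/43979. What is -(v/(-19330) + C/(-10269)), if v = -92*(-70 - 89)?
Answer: 194325872267/256759452495 ≈ 0.75684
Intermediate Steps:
v = 14628 (v = -92*(-159) = 14628)
C = 2365/2587 (C = 40205*(1/43979) = 2365/2587 ≈ 0.91419)
-(v/(-19330) + C/(-10269)) = -(14628/(-19330) + (2365/2587)/(-10269)) = -(14628*(-1/19330) + (2365/2587)*(-1/10269)) = -(-7314/9665 - 2365/26565903) = -1*(-194325872267/256759452495) = 194325872267/256759452495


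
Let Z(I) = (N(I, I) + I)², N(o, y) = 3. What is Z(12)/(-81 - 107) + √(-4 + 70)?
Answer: -225/188 + √66 ≈ 6.9272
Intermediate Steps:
Z(I) = (3 + I)²
Z(12)/(-81 - 107) + √(-4 + 70) = (3 + 12)²/(-81 - 107) + √(-4 + 70) = 15²/(-188) + √66 = 225*(-1/188) + √66 = -225/188 + √66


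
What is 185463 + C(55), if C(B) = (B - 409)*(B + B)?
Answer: 146523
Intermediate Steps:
C(B) = 2*B*(-409 + B) (C(B) = (-409 + B)*(2*B) = 2*B*(-409 + B))
185463 + C(55) = 185463 + 2*55*(-409 + 55) = 185463 + 2*55*(-354) = 185463 - 38940 = 146523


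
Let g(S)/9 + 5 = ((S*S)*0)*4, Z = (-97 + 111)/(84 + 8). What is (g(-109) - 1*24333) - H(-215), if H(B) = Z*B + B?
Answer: -1109993/46 ≈ -24130.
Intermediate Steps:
Z = 7/46 (Z = 14/92 = 14*(1/92) = 7/46 ≈ 0.15217)
g(S) = -45 (g(S) = -45 + 9*(((S*S)*0)*4) = -45 + 9*((S**2*0)*4) = -45 + 9*(0*4) = -45 + 9*0 = -45 + 0 = -45)
H(B) = 53*B/46 (H(B) = 7*B/46 + B = 53*B/46)
(g(-109) - 1*24333) - H(-215) = (-45 - 1*24333) - 53*(-215)/46 = (-45 - 24333) - 1*(-11395/46) = -24378 + 11395/46 = -1109993/46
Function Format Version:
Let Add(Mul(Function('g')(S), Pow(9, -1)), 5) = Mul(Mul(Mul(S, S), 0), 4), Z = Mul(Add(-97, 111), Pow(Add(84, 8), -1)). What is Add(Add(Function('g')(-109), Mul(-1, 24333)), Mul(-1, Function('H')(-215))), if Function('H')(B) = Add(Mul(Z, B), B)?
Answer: Rational(-1109993, 46) ≈ -24130.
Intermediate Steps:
Z = Rational(7, 46) (Z = Mul(14, Pow(92, -1)) = Mul(14, Rational(1, 92)) = Rational(7, 46) ≈ 0.15217)
Function('g')(S) = -45 (Function('g')(S) = Add(-45, Mul(9, Mul(Mul(Mul(S, S), 0), 4))) = Add(-45, Mul(9, Mul(Mul(Pow(S, 2), 0), 4))) = Add(-45, Mul(9, Mul(0, 4))) = Add(-45, Mul(9, 0)) = Add(-45, 0) = -45)
Function('H')(B) = Mul(Rational(53, 46), B) (Function('H')(B) = Add(Mul(Rational(7, 46), B), B) = Mul(Rational(53, 46), B))
Add(Add(Function('g')(-109), Mul(-1, 24333)), Mul(-1, Function('H')(-215))) = Add(Add(-45, Mul(-1, 24333)), Mul(-1, Mul(Rational(53, 46), -215))) = Add(Add(-45, -24333), Mul(-1, Rational(-11395, 46))) = Add(-24378, Rational(11395, 46)) = Rational(-1109993, 46)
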